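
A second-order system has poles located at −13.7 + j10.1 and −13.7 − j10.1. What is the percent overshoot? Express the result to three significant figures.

%OS ≈ 1.41%

The poles are at −σ ± jω_d with σ = 13.7 and ω_d = 10.1, so ω_n = √(σ²+ω_d²) = 17.0 rad/s and ζ = σ/ω_n = 0.805.
%OS = 100 e^{−πζ/√(1−ζ²)} with ζ = 0.805 gives 1.41%.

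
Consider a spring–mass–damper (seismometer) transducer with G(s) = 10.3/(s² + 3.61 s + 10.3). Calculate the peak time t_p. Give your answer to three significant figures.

t_p ≈ 1.18 s

Comparing the denominator to s² + 2ζω_n s + ω_n²: ω_n = √10.3 = 3.21 rad/s, and 2ζω_n = 3.61 so ζ = 3.61/(2·3.21) = 0.562.
ω_d = 3.21·√(1 − 0.562²) = 2.65 rad/s. Then t_p = π/ω_d = 1.18 s.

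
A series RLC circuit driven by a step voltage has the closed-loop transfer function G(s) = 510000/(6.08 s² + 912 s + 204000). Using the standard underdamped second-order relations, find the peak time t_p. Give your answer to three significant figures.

t_p ≈ 0.0188 s

Dividing through by 6.08: denominator becomes s² + 150.0 s + 33550.
So ω_n = √33550 = 183 rad/s and ζ = 150.0/(2·183) = 0.409.
ω_d = 183·√(1 − 0.409²) = 167 rad/s. t_p = π/ω_d = 0.0188 s.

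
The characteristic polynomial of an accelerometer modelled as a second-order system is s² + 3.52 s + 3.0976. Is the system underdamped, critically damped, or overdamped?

critically damped

a² − 4b = 3.52² − 4·3.0976 = 0 (repeated real root); the system is critically damped.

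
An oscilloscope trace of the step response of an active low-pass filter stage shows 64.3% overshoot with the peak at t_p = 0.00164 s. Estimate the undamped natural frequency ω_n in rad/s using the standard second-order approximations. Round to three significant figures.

ω_n ≈ 1930 rad/s

The overshoot fixes ζ = −ln(OS)/√(π²+ln²(OS)) = 0.139.
From t_p = π/ω_d, ω_d = π/0.00164 = 1920 rad/s, so ω_n = ω_d/√(1−ζ²) = 1930 rad/s.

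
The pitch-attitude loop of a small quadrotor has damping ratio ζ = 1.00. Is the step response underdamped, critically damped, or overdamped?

Since ζ = 1, the system is critically damped.

critically damped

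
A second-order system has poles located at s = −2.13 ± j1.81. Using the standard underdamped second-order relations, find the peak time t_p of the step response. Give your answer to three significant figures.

t_p ≈ 1.74 s

t_p = π/ω_d with ω_d = 1.81 (the imaginary part), so t_p = 1.74 s.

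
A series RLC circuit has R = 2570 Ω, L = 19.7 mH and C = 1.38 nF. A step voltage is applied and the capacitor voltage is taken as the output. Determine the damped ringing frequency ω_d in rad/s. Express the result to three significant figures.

For a series RLC circuit (capacitor voltage as output), ω_n = 1/√(LC) = 1/√(19.7 mH · 1.38 nF) = 192000 rad/s.
ζ = (R/2)·√(C/L) = (2570/2)·√(1.38 nF/19.7 mH) = 0.340.
The damped frequency ω_d = ω_n√(1−ζ²) = 180000 rad/s.

ω_d ≈ 180000 rad/s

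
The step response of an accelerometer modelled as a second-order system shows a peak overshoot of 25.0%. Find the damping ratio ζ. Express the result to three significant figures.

From %OS = 100·exp(−πζ/√(1−ζ²)), invert to get ζ = −ln(OS)/√(π² + ln²(OS)) with OS = 0.250.
−ln 0.250 = 1.386, so ζ = 1.386/√(π² + 1.922) = 0.404.

ζ ≈ 0.404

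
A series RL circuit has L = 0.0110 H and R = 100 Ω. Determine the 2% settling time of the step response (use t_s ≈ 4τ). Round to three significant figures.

t_s ≈ 0.000440 s

τ = L/R = 0.0110/100 = 0.000110 s.
t_s ≈ 4τ = 0.000440 s.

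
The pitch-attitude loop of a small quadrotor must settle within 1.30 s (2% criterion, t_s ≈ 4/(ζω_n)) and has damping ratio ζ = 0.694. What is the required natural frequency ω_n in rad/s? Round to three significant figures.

ω_n ≈ 4.43 rad/s

Rearranging t_s ≈ 4/(ζω_n) gives ω_n = 4/(ζ·t_s) = 4/(0.694 × 1.30) = 4.43 rad/s.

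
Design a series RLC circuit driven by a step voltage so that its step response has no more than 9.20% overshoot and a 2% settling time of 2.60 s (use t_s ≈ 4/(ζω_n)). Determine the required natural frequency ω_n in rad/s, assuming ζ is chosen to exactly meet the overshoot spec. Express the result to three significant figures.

Inverting the overshoot relation: ζ = |ln 0.0920|/√(π² + ln²0.0920) = 0.605.
Then ω_n = 4/(ζ t_s) = 4/(0.605 × 2.60) = 2.54 rad/s.

ω_n ≈ 2.54 rad/s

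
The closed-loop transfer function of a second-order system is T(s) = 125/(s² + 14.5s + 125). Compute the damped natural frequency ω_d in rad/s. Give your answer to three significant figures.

ω_d ≈ 8.51 rad/s

Comparing the denominator to s² + 2ζω_n s + ω_n²: ω_n = √125 = 11.2 rad/s, and 2ζω_n = 14.5 so ζ = 14.5/(2·11.2) = 0.648.
ω_d = 11.2·√(1 − 0.648²) = 8.51 rad/s.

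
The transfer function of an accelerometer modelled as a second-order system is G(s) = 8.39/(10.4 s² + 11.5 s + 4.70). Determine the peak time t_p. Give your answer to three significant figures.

t_p ≈ 8.22 s

Dividing through by 10.4: denominator becomes s² + 1.106 s + 0.4519.
So ω_n = √0.4519 = 0.672 rad/s and ζ = 1.106/(2·0.672) = 0.822.
ω_d = ω_n√(1−ζ²) = 0.382 rad/s. t_p = π/ω_d = 8.22 s.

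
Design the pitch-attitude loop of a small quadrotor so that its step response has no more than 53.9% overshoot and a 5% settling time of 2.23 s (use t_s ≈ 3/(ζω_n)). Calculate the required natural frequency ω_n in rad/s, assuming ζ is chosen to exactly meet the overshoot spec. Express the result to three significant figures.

Inverting the overshoot relation: ζ = |ln 0.539|/√(π² + ln²0.539) = 0.193.
Then ω_n = 3/(ζ t_s) = 3/(0.193 × 2.23) = 6.97 rad/s.

ω_n ≈ 6.97 rad/s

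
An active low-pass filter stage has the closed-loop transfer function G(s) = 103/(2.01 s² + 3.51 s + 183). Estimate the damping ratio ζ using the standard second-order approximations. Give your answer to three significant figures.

ζ ≈ 0.0915

Dividing through by 2.01: denominator becomes s² + 1.746 s + 91.04.
So ω_n = √91.04 = 9.54 rad/s and ζ = 1.746/(2·9.54) = 0.0915.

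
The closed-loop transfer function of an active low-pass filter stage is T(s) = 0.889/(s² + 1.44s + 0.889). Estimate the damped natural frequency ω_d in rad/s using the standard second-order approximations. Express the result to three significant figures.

Comparing the denominator to s² + 2ζω_n s + ω_n²: ω_n = √0.889 = 0.943 rad/s, and 2ζω_n = 1.44 so ζ = 1.44/(2·0.943) = 0.764.
The damped frequency ω_d = ω_n√(1−ζ²) = 0.609 rad/s.

ω_d ≈ 0.609 rad/s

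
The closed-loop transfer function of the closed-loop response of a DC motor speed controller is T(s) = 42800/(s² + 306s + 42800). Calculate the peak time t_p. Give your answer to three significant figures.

t_p ≈ 0.0226 s

ω_n = √42800 = 207 rad/s; ζ = 306/(2·207) = 0.740.
ω_d = ω_n√(1−ζ²) = 139 rad/s. Then t_p = π/ω_d = 0.0226 s.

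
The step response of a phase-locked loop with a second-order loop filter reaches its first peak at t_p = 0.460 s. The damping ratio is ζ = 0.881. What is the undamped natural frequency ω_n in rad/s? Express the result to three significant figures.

Peak time t_p = π/ω_d, so ω_d = π/t_p = π/0.460 = 6.83 rad/s.
ω_n = ω_d/√(1−ζ²) = 6.83/√0.224 = 14.4 rad/s.

ω_n ≈ 14.4 rad/s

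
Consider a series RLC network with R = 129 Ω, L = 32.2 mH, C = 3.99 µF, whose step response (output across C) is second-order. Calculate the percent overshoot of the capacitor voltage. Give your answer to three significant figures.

For a series RLC circuit (capacitor voltage as output), ω_n = 1/√(LC) = 1/√(32.2 mH · 3.99 µF) = 2790 rad/s.
ζ = (R/2)·√(C/L) = (129/2)·√(3.99 µF/32.2 mH) = 0.718.
%OS = 100·exp(−πζ/√(1−ζ²)) = 3.91%.

%OS ≈ 3.91%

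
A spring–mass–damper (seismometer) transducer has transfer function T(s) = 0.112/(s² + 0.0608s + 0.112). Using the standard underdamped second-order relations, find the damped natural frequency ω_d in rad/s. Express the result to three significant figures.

Comparing the denominator to s² + 2ζω_n s + ω_n²: ω_n = √0.112 = 0.335 rad/s, and 2ζω_n = 0.0608 so ζ = 0.0608/(2·0.335) = 0.0908.
ω_d = 0.335·√(1 − 0.0908²) = 0.333 rad/s.

ω_d ≈ 0.333 rad/s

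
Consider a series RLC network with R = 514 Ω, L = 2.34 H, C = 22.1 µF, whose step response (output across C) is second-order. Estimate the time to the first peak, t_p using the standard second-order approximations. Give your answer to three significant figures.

t_p ≈ 0.0368 s

For a series RLC circuit (capacitor voltage as output), ω_n = 1/√(LC) = 1/√(2.34 H · 22.1 µF) = 139 rad/s.
ζ = (R/2)·√(C/L) = (514/2)·√(22.1 µF/2.34 H) = 0.790.
ω_d = ω_n√(1−ζ²) = 85.3 rad/s. t_p = π/ω_d = 0.0368 s.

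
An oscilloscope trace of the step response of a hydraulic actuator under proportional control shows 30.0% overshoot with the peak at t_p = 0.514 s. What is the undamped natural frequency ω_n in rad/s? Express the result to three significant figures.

ζ from %OS: ζ = |ln 0.300|/√(π²+ln²0.300) = 0.358.
t_p = π/ω_d ⇒ ω_d = 6.11 rad/s; then ω_n = ω_d/√(1−ζ²) = 6.55 rad/s.

ω_n ≈ 6.55 rad/s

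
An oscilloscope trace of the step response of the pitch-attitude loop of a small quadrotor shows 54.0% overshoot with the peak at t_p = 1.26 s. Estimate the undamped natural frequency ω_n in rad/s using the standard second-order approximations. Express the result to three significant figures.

The overshoot fixes ζ = −ln(OS)/√(π²+ln²(OS)) = 0.192.
t_p = π/ω_d ⇒ ω_d = 2.49 rad/s; then ω_n = ω_d/√(1−ζ²) = 2.54 rad/s.

ω_n ≈ 2.54 rad/s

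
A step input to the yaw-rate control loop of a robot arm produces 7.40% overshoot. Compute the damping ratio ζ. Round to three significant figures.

ζ ≈ 0.638

From %OS = 100·exp(−πζ/√(1−ζ²)), invert to get ζ = −ln(OS)/√(π² + ln²(OS)) with OS = 0.0740.
−ln 0.0740 = 2.604, so ζ = 2.604/√(π² + 6.779) = 0.638.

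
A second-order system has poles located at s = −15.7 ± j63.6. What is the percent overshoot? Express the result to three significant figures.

The poles are at −σ ± jω_d with σ = 15.7 and ω_d = 63.6, so ω_n = √(σ²+ω_d²) = 65.5 rad/s and ζ = σ/ω_n = 0.240.
Overshoot: exp(−π·0.240/√(1−0.240²)) = 0.460, i.e. 46.0%.

%OS ≈ 46.0%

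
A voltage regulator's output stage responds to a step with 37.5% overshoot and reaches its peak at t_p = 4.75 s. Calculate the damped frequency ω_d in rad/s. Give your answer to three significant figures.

ω_d ≈ 0.661 rad/s

t_p = π/ω_d, so ω_d = π/4.75 = 0.661 rad/s.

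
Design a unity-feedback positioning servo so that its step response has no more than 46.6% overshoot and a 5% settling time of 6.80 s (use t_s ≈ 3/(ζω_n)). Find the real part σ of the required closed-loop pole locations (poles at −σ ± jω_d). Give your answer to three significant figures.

The settling-time spec alone fixes σ = ζω_n = 3/t_s = 3/6.80 = 0.441.
(Overshoot then fixes ζ = 0.236 and hence ω_d = σ·√(1−ζ²)/ζ = 1.82 rad/s.)

σ ≈ 0.441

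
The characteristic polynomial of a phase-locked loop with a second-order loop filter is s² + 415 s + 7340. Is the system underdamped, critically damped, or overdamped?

overdamped

a² − 4b = 140000 > 0 (two distinct real roots); the system is overdamped.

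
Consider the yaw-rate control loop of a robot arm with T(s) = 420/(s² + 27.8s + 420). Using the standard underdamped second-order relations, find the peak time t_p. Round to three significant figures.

t_p ≈ 0.209 s

Matching coefficients with s² + 2ζω_n s + ω_n² gives ω_n² = 420 ⇒ ω_n = 20.5 rad/s, and ζ = 27.8/(2ω_n) = 0.678.
ω_d = ω_n√(1−ζ²) = 15.1 rad/s. Then t_p = π/ω_d = 0.209 s.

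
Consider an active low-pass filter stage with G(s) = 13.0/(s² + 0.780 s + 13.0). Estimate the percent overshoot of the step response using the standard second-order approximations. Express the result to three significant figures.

%OS ≈ 71.0%

Matching coefficients with s² + 2ζω_n s + ω_n² gives ω_n² = 13.0 ⇒ ω_n = 3.61 rad/s, and ζ = 0.780/(2ω_n) = 0.108.
%OS = 100·exp(−πζ/√(1−ζ²)) = 71.0%.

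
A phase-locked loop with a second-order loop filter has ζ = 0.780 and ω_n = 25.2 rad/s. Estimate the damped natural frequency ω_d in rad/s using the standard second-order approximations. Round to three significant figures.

ω_d ≈ 15.8 rad/s

ω_d = ω_n√(1−ζ²) = 25.2·√0.392 = 15.8 rad/s.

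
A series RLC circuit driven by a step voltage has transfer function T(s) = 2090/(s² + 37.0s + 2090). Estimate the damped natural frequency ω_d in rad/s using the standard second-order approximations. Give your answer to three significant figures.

Comparing the denominator to s² + 2ζω_n s + ω_n²: ω_n = √2090 = 45.7 rad/s, and 2ζω_n = 37.0 so ζ = 37.0/(2·45.7) = 0.405.
The damped frequency ω_d = ω_n√(1−ζ²) = 41.8 rad/s.

ω_d ≈ 41.8 rad/s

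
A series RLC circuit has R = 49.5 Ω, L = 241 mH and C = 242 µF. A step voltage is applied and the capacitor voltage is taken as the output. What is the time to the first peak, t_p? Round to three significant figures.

t_p ≈ 0.0387 s

For a series RLC circuit (capacitor voltage as output), ω_n = 1/√(LC) = 1/√(241 mH · 242 µF) = 131 rad/s.
ζ = (R/2)·√(C/L) = (49.5/2)·√(242 µF/241 mH) = 0.784.
ω_d = ω_n√(1−ζ²) = 81.2 rad/s. t_p = π/ω_d = 0.0387 s.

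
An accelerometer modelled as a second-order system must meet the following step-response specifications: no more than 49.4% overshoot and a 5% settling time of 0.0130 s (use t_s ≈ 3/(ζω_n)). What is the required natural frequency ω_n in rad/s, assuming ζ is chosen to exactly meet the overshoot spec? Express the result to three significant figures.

ζ = −ln(OS)/√(π² + (ln OS)²). With OS = 0.494, ln OS = −0.7052 and ζ = 0.7052/3.220 = 0.219.
Then ω_n = 3/(ζ t_s) = 3/(0.219 × 0.0130) = 1050 rad/s.

ω_n ≈ 1050 rad/s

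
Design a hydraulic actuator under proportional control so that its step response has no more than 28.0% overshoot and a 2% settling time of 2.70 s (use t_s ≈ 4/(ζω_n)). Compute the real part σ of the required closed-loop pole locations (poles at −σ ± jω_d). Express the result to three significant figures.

The settling-time spec alone fixes σ = ζω_n = 4/t_s = 4/2.70 = 1.48.
(Overshoot then fixes ζ = 0.376 and hence ω_d = σ·√(1−ζ²)/ζ = 3.66 rad/s.)

σ ≈ 1.48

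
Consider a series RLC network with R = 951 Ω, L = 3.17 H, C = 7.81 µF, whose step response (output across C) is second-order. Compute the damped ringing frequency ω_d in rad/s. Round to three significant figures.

ω_d ≈ 134 rad/s

For a series RLC circuit (capacitor voltage as output), ω_n = 1/√(LC) = 1/√(3.17 H · 7.81 µF) = 201 rad/s.
ζ = (R/2)·√(C/L) = (951/2)·√(7.81 µF/3.17 H) = 0.746.
ω_d = ω_n√(1−ζ²) = 134 rad/s.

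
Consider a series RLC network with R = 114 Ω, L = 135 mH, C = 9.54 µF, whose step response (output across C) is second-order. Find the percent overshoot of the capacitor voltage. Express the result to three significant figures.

For a series RLC circuit (capacitor voltage as output), ω_n = 1/√(LC) = 1/√(135 mH · 9.54 µF) = 881 rad/s.
ζ = (R/2)·√(C/L) = (114/2)·√(9.54 µF/135 mH) = 0.479.
%OS = 100·exp(−πζ/√(1−ζ²)) = 18.0%.

%OS ≈ 18.0%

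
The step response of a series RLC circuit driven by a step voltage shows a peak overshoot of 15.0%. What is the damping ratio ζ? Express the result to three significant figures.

From %OS = 100·exp(−πζ/√(1−ζ²)), invert to get ζ = −ln(OS)/√(π² + ln²(OS)) with OS = 0.150.
−ln 0.150 = 1.897, so ζ = 1.897/√(π² + 3.599) = 0.517.

ζ ≈ 0.517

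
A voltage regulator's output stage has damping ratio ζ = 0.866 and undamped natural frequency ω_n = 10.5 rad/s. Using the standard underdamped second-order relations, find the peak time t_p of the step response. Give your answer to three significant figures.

t_p ≈ 0.598 s

The damped frequency is ω_d = ω_n√(1−ζ²) = 10.5·√(1−0.750) = 5.25 rad/s.
Peak time t_p = π/ω_d = π/5.25 = 0.598 s.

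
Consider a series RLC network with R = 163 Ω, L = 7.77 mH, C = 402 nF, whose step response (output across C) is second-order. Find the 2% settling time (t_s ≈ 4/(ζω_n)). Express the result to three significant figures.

t_s ≈ 0.000381 s

For a series RLC circuit (capacitor voltage as output), ω_n = 1/√(LC) = 1/√(7.77 mH · 402 nF) = 17900 rad/s.
ζ = (R/2)·√(C/L) = (163/2)·√(402 nF/7.77 mH) = 0.586.
t_s ≈ 4/(ζω_n) = 0.000381 s.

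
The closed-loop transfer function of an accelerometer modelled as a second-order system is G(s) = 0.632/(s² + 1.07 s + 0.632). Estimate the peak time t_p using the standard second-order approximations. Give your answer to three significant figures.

ω_n = √0.632 = 0.795 rad/s; ζ = 1.07/(2·0.795) = 0.673.
ω_d = ω_n√(1−ζ²) = 0.588 rad/s. Then t_p = π/ω_d = 5.34 s.

t_p ≈ 5.34 s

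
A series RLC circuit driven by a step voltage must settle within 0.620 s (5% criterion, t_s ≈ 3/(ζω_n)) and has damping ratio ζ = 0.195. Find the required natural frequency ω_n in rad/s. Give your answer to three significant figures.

ω_n ≈ 24.8 rad/s

Rearranging t_s ≈ 3/(ζω_n) gives ω_n = 3/(ζ·t_s) = 3/(0.195 × 0.620) = 24.8 rad/s.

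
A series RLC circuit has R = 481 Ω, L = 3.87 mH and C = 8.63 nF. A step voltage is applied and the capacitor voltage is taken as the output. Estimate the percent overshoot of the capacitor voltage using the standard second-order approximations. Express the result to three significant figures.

For a series RLC circuit (capacitor voltage as output), ω_n = 1/√(LC) = 1/√(3.87 mH · 8.63 nF) = 173000 rad/s.
ζ = (R/2)·√(C/L) = (481/2)·√(8.63 nF/3.87 mH) = 0.359.
%OS = 100 e^{−πζ/√(1−ζ²)} with ζ = 0.359 gives 29.9%.

%OS ≈ 29.9%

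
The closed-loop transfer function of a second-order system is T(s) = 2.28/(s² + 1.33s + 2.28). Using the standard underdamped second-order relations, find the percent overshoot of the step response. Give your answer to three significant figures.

ω_n = √2.28 = 1.51 rad/s; ζ = 1.33/(2·1.51) = 0.440.
%OS = 100 e^{−πζ/√(1−ζ²)} with ζ = 0.440 gives 21.4%.

%OS ≈ 21.4%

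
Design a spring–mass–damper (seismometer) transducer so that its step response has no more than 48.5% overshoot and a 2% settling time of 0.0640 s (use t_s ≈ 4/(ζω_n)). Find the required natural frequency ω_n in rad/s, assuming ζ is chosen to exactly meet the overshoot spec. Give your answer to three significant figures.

ω_n ≈ 278 rad/s

ζ = −ln(OS)/√(π² + (ln OS)²). With OS = 0.485, ln OS = −0.7236 and ζ = 0.7236/3.224 = 0.224.
From t_s ≈ 4/(ζω_n): ω_n = 4/(ζ·t_s) = 4/(0.224·0.0640) = 278 rad/s.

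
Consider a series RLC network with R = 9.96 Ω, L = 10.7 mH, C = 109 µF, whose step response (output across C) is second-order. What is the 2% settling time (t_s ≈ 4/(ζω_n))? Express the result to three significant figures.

For a series RLC circuit (capacitor voltage as output), ω_n = 1/√(LC) = 1/√(10.7 mH · 109 µF) = 926 rad/s.
ζ = (R/2)·√(C/L) = (9.96/2)·√(109 µF/10.7 mH) = 0.503.
t_s ≈ 4/(ζω_n) = 0.00859 s.

t_s ≈ 0.00859 s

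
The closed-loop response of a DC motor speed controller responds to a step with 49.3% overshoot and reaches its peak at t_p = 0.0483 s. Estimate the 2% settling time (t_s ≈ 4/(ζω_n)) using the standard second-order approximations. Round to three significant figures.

The overshoot fixes ζ = −ln(OS)/√(π²+ln²(OS)) = 0.220.
t_p = π/ω_d ⇒ ω_d = 65.0 rad/s; then ω_n = ω_d/√(1−ζ²) = 66.7 rad/s.
t_s ≈ 4/(ζω_n) = 4/(0.220·66.7) = 0.273 s.

t_s ≈ 0.273 s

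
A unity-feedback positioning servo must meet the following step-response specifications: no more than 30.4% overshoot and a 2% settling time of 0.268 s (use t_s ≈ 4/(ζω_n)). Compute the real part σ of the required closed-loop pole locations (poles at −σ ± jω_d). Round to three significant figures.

The settling-time spec alone fixes σ = ζω_n = 4/t_s = 4/0.268 = 14.9.
(Overshoot then fixes ζ = 0.354 and hence ω_d = σ·√(1−ζ²)/ζ = 39.4 rad/s.)

σ ≈ 14.9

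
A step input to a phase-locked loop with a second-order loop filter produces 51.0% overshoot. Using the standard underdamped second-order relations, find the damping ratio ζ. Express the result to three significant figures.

ζ ≈ 0.210

ζ = −ln(OS)/√(π² + (ln OS)²). With OS = 0.510, ln OS = −0.6733 and ζ = 0.6733/3.213 = 0.210.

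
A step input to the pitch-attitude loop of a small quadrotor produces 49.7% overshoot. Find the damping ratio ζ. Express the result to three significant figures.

ζ ≈ 0.217

ζ = −ln(OS)/√(π² + (ln OS)²). With OS = 0.497, ln OS = −0.6992 and ζ = 0.6992/3.218 = 0.217.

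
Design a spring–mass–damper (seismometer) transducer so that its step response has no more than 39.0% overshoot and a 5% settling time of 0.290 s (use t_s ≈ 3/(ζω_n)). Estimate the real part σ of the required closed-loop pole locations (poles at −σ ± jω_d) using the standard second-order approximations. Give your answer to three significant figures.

The settling-time spec alone fixes σ = ζω_n = 3/t_s = 3/0.290 = 10.3.
(Overshoot then fixes ζ = 0.287 and hence ω_d = σ·√(1−ζ²)/ζ = 34.5 rad/s.)

σ ≈ 10.3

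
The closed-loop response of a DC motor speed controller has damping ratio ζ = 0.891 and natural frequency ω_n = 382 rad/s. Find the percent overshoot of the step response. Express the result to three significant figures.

For an underdamped second-order system, %OS = 100·exp(−πζ/√(1−ζ²)).
πζ/√(1−ζ²) = π·0.891/√(1−0.794) = 6.166, so %OS = 100·e^(−6.166) = 0.210%.

%OS ≈ 0.210%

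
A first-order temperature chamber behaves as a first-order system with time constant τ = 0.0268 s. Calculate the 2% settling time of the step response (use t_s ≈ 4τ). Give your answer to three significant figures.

t_s ≈ 0.107 s

t_s ≈ 4τ = 0.107 s.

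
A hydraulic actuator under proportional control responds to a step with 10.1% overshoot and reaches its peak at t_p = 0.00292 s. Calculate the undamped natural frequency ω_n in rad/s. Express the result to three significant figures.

ω_n ≈ 1330 rad/s

The overshoot fixes ζ = −ln(OS)/√(π²+ln²(OS)) = 0.589.
t_p = π/ω_d ⇒ ω_d = 1080 rad/s; then ω_n = ω_d/√(1−ζ²) = 1330 rad/s.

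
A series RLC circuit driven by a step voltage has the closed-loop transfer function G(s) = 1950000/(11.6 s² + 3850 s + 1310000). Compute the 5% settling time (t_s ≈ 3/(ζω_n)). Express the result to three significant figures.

t_s ≈ 0.0181 s

Dividing through by 11.6: denominator becomes s² + 331.9 s + 112900.
So ω_n = √112900 = 336 rad/s and ζ = 331.9/(2·336) = 0.494.
t_s ≈ 3/(ζω_n) = 0.0181 s.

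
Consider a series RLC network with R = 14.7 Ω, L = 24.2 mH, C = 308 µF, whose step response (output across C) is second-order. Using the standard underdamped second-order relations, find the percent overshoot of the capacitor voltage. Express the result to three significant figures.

For a series RLC circuit (capacitor voltage as output), ω_n = 1/√(LC) = 1/√(24.2 mH · 308 µF) = 366 rad/s.
ζ = (R/2)·√(C/L) = (14.7/2)·√(308 µF/24.2 mH) = 0.829.
%OS = 100·exp(−πζ/√(1−ζ²)) = 0.946%.

%OS ≈ 0.946%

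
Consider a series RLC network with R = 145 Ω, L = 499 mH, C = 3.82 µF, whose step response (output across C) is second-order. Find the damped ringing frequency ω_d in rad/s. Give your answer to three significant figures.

ω_d ≈ 710 rad/s

For a series RLC circuit (capacitor voltage as output), ω_n = 1/√(LC) = 1/√(499 mH · 3.82 µF) = 724 rad/s.
ζ = (R/2)·√(C/L) = (145/2)·√(3.82 µF/499 mH) = 0.201.
ω_d = 724·√(1 − 0.201²) = 710 rad/s.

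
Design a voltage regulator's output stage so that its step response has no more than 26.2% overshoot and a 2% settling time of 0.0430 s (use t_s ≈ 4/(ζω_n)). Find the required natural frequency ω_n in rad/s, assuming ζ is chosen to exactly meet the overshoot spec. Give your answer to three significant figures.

From %OS = 100·exp(−πζ/√(1−ζ²)), invert to get ζ = −ln(OS)/√(π² + ln²(OS)) with OS = 0.262.
−ln 0.262 = 1.339, so ζ = 1.339/√(π² + 1.794) = 0.392.
From t_s ≈ 4/(ζω_n): ω_n = 4/(ζ·t_s) = 4/(0.392·0.0430) = 237 rad/s.

ω_n ≈ 237 rad/s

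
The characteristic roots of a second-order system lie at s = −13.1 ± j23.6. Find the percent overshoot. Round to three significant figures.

%OS ≈ 17.5%

|pole| = ω_n = √(13.1² + 23.6²) = 27.0 rad/s; ζ = cos θ = σ/ω_n = 0.485.
Overshoot: exp(−π·0.485/√(1−0.485²)) = 0.175, i.e. 17.5%.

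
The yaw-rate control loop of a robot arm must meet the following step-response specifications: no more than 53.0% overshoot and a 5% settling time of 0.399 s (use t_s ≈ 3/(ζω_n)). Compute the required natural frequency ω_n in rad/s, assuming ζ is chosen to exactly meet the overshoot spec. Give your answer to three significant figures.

Inverting the overshoot relation: ζ = |ln 0.530|/√(π² + ln²0.530) = 0.198.
From t_s ≈ 3/(ζω_n): ω_n = 3/(ζ·t_s) = 3/(0.198·0.399) = 38.0 rad/s.

ω_n ≈ 38.0 rad/s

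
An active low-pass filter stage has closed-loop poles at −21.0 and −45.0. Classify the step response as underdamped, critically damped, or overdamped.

overdamped

Since the poles are distinct, negative and real, the response is overdamped.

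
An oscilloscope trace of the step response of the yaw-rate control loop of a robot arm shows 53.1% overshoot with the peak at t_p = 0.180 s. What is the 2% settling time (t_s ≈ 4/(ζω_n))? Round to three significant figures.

t_s ≈ 1.14 s

From the overshoot, ζ = −ln(OS)/√(π²+ln²(OS)) = 0.198.
From t_p = π/ω_d, ω_d = π/0.180 = 17.5 rad/s, so ω_n = ω_d/√(1−ζ²) = 17.8 rad/s.
t_s ≈ 4/(ζω_n) = 4/(0.198·17.8) = 1.14 s.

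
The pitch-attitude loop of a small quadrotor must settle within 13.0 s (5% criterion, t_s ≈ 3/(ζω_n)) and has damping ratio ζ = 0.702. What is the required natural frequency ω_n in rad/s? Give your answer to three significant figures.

Rearranging t_s ≈ 3/(ζω_n) gives ω_n = 3/(ζ·t_s) = 3/(0.702 × 13.0) = 0.329 rad/s.

ω_n ≈ 0.329 rad/s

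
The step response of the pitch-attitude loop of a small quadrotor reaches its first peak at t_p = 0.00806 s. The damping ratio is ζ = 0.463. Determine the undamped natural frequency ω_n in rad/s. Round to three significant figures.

Peak time t_p = π/ω_d, so ω_d = π/t_p = π/0.00806 = 390 rad/s.
ω_n = ω_d/√(1−ζ²) = 390/√0.786 = 440 rad/s.

ω_n ≈ 440 rad/s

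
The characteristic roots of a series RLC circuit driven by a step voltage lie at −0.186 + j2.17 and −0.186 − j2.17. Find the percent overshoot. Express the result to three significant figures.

%OS ≈ 76.4%

With σ = 0.186, ω_d = 2.17: ω_n = √(σ²+ω_d²) = 2.18 rad/s, ζ = σ/ω_n = 0.0854.
%OS = 100 e^{−πζ/√(1−ζ²)} with ζ = 0.0854 gives 76.4%.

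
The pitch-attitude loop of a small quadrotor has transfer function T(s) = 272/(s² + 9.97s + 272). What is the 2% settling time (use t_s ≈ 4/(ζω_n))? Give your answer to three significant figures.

Comparing the denominator to s² + 2ζω_n s + ω_n²: ω_n = √272 = 16.5 rad/s, and 2ζω_n = 9.97 so ζ = 9.97/(2·16.5) = 0.302.
t_s ≈ 4/(ζω_n) = 4/(0.302·16.5) = 0.802 s.

t_s ≈ 0.802 s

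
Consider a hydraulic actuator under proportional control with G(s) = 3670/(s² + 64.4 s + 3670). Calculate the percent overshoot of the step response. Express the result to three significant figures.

%OS ≈ 13.9%

Comparing the denominator to s² + 2ζω_n s + ω_n²: ω_n = √3670 = 60.6 rad/s, and 2ζω_n = 64.4 so ζ = 64.4/(2·60.6) = 0.532.
%OS = 100 e^{−πζ/√(1−ζ²)} with ζ = 0.532 gives 13.9%.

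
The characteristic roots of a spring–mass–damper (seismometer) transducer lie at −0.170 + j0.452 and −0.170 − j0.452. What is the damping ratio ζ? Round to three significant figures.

ζ ≈ 0.352

The poles are at −σ ± jω_d with σ = 0.170 and ω_d = 0.452, so ω_n = √(σ²+ω_d²) = 0.483 rad/s and ζ = σ/ω_n = 0.352.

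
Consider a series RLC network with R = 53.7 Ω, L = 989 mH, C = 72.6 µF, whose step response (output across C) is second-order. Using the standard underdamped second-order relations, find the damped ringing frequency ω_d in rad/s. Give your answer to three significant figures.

ω_d ≈ 115 rad/s

For a series RLC circuit (capacitor voltage as output), ω_n = 1/√(LC) = 1/√(989 mH · 72.6 µF) = 118 rad/s.
ζ = (R/2)·√(C/L) = (53.7/2)·√(72.6 µF/989 mH) = 0.230.
ω_d = ω_n√(1−ζ²) = 115 rad/s.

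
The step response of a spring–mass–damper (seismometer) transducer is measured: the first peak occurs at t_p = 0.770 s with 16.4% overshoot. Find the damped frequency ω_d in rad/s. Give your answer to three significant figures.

t_p = π/ω_d, so ω_d = π/0.770 = 4.08 rad/s.

ω_d ≈ 4.08 rad/s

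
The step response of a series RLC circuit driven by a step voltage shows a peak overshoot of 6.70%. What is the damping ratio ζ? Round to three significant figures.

From %OS = 100·exp(−πζ/√(1−ζ²)), invert to get ζ = −ln(OS)/√(π² + ln²(OS)) with OS = 0.0670.
−ln 0.0670 = 2.703, so ζ = 2.703/√(π² + 7.307) = 0.652.

ζ ≈ 0.652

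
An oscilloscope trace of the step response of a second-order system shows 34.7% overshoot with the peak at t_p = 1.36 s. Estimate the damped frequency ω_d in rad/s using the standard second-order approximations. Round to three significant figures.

t_p = π/ω_d, so ω_d = π/1.36 = 2.31 rad/s.

ω_d ≈ 2.31 rad/s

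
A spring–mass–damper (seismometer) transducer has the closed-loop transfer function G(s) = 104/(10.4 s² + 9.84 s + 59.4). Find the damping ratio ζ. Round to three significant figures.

ζ ≈ 0.198

Dividing through by 10.4: denominator becomes s² + 0.9462 s + 5.712.
So ω_n = √5.712 = 2.39 rad/s and ζ = 0.9462/(2·2.39) = 0.198.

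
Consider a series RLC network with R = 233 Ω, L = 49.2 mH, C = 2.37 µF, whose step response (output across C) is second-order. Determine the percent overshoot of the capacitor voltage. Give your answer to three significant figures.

For a series RLC circuit (capacitor voltage as output), ω_n = 1/√(LC) = 1/√(49.2 mH · 2.37 µF) = 2930 rad/s.
ζ = (R/2)·√(C/L) = (233/2)·√(2.37 µF/49.2 mH) = 0.809.
%OS = 100 e^{−πζ/√(1−ζ²)} with ζ = 0.809 gives 1.33%.

%OS ≈ 1.33%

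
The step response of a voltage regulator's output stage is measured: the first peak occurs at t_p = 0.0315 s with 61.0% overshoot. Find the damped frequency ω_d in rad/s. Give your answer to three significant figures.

t_p = π/ω_d, so ω_d = π/0.0315 = 99.7 rad/s.

ω_d ≈ 99.7 rad/s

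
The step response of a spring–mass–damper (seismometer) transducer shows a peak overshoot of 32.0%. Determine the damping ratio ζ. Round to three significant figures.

ζ ≈ 0.341

ζ = −ln(OS)/√(π² + (ln OS)²). With OS = 0.320, ln OS = −1.139 and ζ = 1.139/3.342 = 0.341.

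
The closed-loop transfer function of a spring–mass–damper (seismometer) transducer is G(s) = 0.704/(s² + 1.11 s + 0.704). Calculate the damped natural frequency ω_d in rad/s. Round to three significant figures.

ω_d ≈ 0.629 rad/s

ω_n = √0.704 = 0.839 rad/s; ζ = 1.11/(2·0.839) = 0.661.
ω_d = 0.839·√(1 − 0.661²) = 0.629 rad/s.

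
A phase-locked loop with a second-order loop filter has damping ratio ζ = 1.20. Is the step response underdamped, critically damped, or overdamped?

overdamped

Since ζ = 1.20 > 1, the system is overdamped.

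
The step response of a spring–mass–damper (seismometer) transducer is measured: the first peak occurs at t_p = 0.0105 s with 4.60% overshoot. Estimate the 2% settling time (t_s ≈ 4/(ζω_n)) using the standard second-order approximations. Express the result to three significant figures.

t_s ≈ 0.0136 s

The overshoot fixes ζ = −ln(OS)/√(π²+ln²(OS)) = 0.700.
t_p = π/ω_d ⇒ ω_d = 299 rad/s; then ω_n = ω_d/√(1−ζ²) = 419 rad/s.
t_s ≈ 4/(ζω_n) = 4/(0.700·419) = 0.0136 s.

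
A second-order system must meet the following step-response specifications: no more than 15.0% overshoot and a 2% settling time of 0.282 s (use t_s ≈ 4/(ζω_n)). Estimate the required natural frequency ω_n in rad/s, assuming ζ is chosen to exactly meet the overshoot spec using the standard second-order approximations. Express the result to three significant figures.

ω_n ≈ 27.4 rad/s

Inverting the overshoot relation: ζ = |ln 0.150|/√(π² + ln²0.150) = 0.517.
Then ω_n = 4/(ζ t_s) = 4/(0.517 × 0.282) = 27.4 rad/s.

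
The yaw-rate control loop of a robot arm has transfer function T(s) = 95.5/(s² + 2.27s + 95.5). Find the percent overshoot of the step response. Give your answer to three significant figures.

%OS ≈ 69.3%

Comparing the denominator to s² + 2ζω_n s + ω_n²: ω_n = √95.5 = 9.77 rad/s, and 2ζω_n = 2.27 so ζ = 2.27/(2·9.77) = 0.116.
%OS = 100·exp(−πζ/√(1−ζ²)) = 69.3%.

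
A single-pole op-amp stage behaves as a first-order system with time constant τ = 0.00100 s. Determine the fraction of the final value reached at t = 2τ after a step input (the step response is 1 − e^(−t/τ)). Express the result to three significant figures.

y(t)/y_∞ = 1 − e^(−t/τ) = 1 − e^(−2) = 1 − e^(−2.00) = 0.865.

y/y_∞ ≈ 0.865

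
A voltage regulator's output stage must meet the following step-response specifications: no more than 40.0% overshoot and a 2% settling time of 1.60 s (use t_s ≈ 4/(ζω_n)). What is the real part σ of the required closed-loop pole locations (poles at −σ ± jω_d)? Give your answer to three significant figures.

The settling-time spec alone fixes σ = ζω_n = 4/t_s = 4/1.60 = 2.50.
(Overshoot then fixes ζ = 0.280 and hence ω_d = σ·√(1−ζ²)/ζ = 8.57 rad/s.)

σ ≈ 2.50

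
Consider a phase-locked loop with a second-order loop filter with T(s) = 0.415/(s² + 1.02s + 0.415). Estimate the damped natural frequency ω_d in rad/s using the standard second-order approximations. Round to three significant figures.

ω_d ≈ 0.394 rad/s

Comparing the denominator to s² + 2ζω_n s + ω_n²: ω_n = √0.415 = 0.644 rad/s, and 2ζω_n = 1.02 so ζ = 1.02/(2·0.644) = 0.792.
ω_d = ω_n√(1−ζ²) = 0.394 rad/s.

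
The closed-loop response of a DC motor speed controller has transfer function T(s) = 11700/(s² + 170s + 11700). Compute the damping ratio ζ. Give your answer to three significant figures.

ζ ≈ 0.786

Comparing the denominator to s² + 2ζω_n s + ω_n²: ω_n = √11700 = 108 rad/s, and 2ζω_n = 170 so ζ = 170/(2·108) = 0.786.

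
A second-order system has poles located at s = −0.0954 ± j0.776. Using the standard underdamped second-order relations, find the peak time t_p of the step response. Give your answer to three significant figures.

t_p = π/ω_d with ω_d = 0.776 (the imaginary part), so t_p = 4.05 s.

t_p ≈ 4.05 s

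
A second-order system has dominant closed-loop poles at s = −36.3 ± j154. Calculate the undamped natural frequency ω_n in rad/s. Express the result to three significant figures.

The poles are at −σ ± jω_d with σ = 36.3 and ω_d = 154, so ω_n = √(σ²+ω_d²) = 158 rad/s and ζ = σ/ω_n = 0.229.

ω_n ≈ 158 rad/s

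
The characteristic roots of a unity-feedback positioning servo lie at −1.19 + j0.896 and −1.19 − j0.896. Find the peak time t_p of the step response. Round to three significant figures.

t_p ≈ 3.51 s

t_p = π/ω_d with ω_d = 0.896 (the imaginary part), so t_p = 3.51 s.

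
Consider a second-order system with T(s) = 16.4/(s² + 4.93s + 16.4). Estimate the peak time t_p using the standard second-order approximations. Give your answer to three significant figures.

Matching coefficients with s² + 2ζω_n s + ω_n² gives ω_n² = 16.4 ⇒ ω_n = 4.05 rad/s, and ζ = 4.93/(2ω_n) = 0.609.
ω_d = ω_n√(1−ζ²) = 3.21 rad/s. Then t_p = π/ω_d = 0.978 s.

t_p ≈ 0.978 s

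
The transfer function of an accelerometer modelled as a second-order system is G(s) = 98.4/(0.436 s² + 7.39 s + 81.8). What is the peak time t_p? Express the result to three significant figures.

Dividing through by 0.436: denominator becomes s² + 16.95 s + 187.6.
So ω_n = √187.6 = 13.7 rad/s and ζ = 16.95/(2·13.7) = 0.619.
ω_d = ω_n√(1−ζ²) = 10.8 rad/s. t_p = π/ω_d = 0.292 s.

t_p ≈ 0.292 s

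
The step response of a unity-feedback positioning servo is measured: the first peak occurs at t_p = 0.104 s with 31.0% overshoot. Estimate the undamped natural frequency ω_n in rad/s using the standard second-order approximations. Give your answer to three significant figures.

ζ from %OS: ζ = |ln 0.310|/√(π²+ln²0.310) = 0.349.
From t_p = π/ω_d, ω_d = π/0.104 = 30.2 rad/s, so ω_n = ω_d/√(1−ζ²) = 32.2 rad/s.

ω_n ≈ 32.2 rad/s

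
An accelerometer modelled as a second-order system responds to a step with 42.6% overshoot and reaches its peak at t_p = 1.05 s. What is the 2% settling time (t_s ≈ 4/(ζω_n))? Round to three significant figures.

t_s ≈ 4.92 s

The overshoot fixes ζ = −ln(OS)/√(π²+ln²(OS)) = 0.262.
t_p = π/ω_d ⇒ ω_d = 2.99 rad/s; then ω_n = ω_d/√(1−ζ²) = 3.10 rad/s.
t_s ≈ 4/(ζω_n) = 4/(0.262·3.10) = 4.92 s.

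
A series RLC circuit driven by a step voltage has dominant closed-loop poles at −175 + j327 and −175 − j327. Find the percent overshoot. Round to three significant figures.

%OS ≈ 18.6%

|pole| = ω_n = √(175² + 327²) = 371 rad/s; ζ = cos θ = σ/ω_n = 0.472.
%OS = 100 e^{−πζ/√(1−ζ²)} with ζ = 0.472 gives 18.6%.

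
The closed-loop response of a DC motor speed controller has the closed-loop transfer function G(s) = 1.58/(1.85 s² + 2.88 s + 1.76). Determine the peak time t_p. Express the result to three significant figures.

Dividing through by 1.85: denominator becomes s² + 1.557 s + 0.9514.
So ω_n = √0.9514 = 0.975 rad/s and ζ = 1.557/(2·0.975) = 0.798.
ω_d = ω_n√(1−ζ²) = 0.588 rad/s. t_p = π/ω_d = 5.34 s.

t_p ≈ 5.34 s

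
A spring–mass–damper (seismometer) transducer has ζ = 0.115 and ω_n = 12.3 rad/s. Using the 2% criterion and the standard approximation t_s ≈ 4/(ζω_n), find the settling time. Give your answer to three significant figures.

t_s ≈ 4/(ζω_n) = 4/(0.115 × 12.3) = 2.83 s.

t_s ≈ 2.83 s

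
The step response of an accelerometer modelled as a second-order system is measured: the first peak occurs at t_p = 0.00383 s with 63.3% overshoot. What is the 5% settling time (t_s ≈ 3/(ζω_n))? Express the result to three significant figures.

t_s ≈ 0.0251 s

From the overshoot, ζ = −ln(OS)/√(π²+ln²(OS)) = 0.144.
t_p = π/ω_d ⇒ ω_d = 820 rad/s; then ω_n = ω_d/√(1−ζ²) = 829 rad/s.
t_s ≈ 3/(ζω_n) = 3/(0.144·829) = 0.0251 s.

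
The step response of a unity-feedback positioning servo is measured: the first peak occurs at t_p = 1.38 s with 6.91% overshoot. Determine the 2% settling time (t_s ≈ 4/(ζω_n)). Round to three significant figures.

t_s ≈ 2.07 s

From the overshoot, ζ = −ln(OS)/√(π²+ln²(OS)) = 0.648.
From t_p = π/ω_d, ω_d = π/1.38 = 2.28 rad/s, so ω_n = ω_d/√(1−ζ²) = 2.99 rad/s.
t_s ≈ 4/(ζω_n) = 4/(0.648·2.99) = 2.07 s.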